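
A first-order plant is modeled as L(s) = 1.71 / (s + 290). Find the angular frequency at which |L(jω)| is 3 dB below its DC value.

For a single-pole low-pass, the −3 dB point is at the pole: ω = 290 rad s⁻¹.

290 rad s⁻¹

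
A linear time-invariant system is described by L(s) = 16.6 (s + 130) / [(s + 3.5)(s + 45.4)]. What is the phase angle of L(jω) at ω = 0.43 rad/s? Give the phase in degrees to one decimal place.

-7.4°

∠(j0.43 + 130) = arctan(0.43/130) = 0.19°
∠(j0.43 + 3.5) = arctan(0.43/3.5) = 7.00°
∠(j0.43 + 45.4) = arctan(0.43/45.4) = 0.54°
∠L(j0.43) = 0.19° − (7.00° + 0.54°) = -7.36°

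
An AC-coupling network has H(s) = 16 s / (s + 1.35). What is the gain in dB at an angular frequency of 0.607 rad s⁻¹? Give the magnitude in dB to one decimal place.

|j0.607| = 0.607
|j0.607 + 1.35| = √(0.607² + 1.35²) = 1.48
|H(j0.607)| = 16 × 0.607 / 1.48 = 6.5613
20 log₁₀(6.5613) = 16.34 dB

16.3 dB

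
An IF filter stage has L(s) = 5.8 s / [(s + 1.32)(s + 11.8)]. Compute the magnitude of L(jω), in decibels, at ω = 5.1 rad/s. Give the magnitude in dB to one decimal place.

|j5.1| = 5.1
|j5.1 + 1.32| = √(5.1² + 1.32²) = 5.268
|j5.1 + 11.8| = √(5.1² + 11.8²) = 12.85
|L(j5.1)| = 5.8 × 5.1 / (5.268 × 12.85) = 0.43679
20 log₁₀(0.43679) = -7.19 dB

-7.2 dB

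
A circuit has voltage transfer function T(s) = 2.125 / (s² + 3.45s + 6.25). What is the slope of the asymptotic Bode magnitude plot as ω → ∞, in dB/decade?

-40 dB/decade

With 0 zeros and 2 poles, the high-frequency asymptotic slope is 20 × (0 − 2) = -40 dB/decade.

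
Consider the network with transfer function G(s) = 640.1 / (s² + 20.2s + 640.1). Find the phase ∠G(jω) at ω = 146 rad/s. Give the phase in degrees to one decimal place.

-171.9°

∠[(j146)² + 20.2(j146) + 640.1] = ∠[-20676 + j2949.2] = 171.88°
∠G(j146) = −171.88° = -171.88°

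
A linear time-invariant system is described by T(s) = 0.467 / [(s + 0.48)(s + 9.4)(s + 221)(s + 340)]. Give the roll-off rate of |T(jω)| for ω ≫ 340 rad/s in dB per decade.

With 0 zeros and 4 poles, the high-frequency asymptotic slope is 20 × (0 − 4) = -80 dB/decade.

-80 dB/decade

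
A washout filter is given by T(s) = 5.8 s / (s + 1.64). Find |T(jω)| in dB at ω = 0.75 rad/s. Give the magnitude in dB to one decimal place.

|j0.75| = 0.75
|j0.75 + 1.64| = √(0.75² + 1.64²) = 1.803
|T(j0.75)| = 5.8 × 0.75 / 1.803 = 2.4122
20 log₁₀(2.4122) = 7.65 dB

7.6 dB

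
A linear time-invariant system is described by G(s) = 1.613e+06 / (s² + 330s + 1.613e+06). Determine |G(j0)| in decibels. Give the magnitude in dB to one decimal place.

0.0 dB

G(0) = 1.613e+06 / 1.613e+06 = 1
20 log₁₀(1) = 0.00 dB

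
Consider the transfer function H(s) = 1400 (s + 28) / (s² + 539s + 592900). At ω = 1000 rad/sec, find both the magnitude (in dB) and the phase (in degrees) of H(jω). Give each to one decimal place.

|H| = 6.3 dB, ∠H = -38.7°

|j1000 + 28| = √(1000² + 28²) = 1000
|(j1000)² + 539(j1000) + 592900| = |-4.071e+05 + j5.39e+05| = 6.755e+05
|H(j1000)| = 1400 × 1000 / 6.755e+05 = 2.0735
20 log₁₀(2.0735) = 6.33 dB
∠(j1000 + 28) = arctan(1000/28) = 88.40°
∠[(j1000)² + 539(j1000) + 592900] = ∠[-4.071e+05 + j5.39e+05] = 127.06°
∠H(j1000) = 88.40° − 127.06° = -38.67°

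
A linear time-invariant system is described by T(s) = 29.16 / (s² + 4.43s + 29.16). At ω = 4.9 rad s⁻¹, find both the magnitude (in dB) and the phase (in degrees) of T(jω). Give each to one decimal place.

|(j4.9)² + 4.43(j4.9) + 29.16| = |5.15 + j21.707| = 22.31
|T(j4.9)| = 29.16 / 22.31 = 1.3071
20 log₁₀(1.3071) = 2.33 dB
∠[(j4.9)² + 4.43(j4.9) + 29.16] = ∠[5.15 + j21.707] = 76.65°
∠T(j4.9) = −76.65° = -76.65°

|T| = 2.3 dB, ∠T = -76.7°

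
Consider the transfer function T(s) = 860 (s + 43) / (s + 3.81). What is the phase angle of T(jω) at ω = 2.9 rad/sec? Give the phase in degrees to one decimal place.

-33.4 deg

∠(j2.9 + 43) = arctan(2.9/43) = 3.86°
∠(j2.9 + 3.81) = arctan(2.9/3.81) = 37.28°
∠T(j2.9) = 3.86° − 37.28° = -33.42°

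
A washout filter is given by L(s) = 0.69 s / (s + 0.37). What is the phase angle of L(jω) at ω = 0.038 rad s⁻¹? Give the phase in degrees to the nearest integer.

∠(j0.038) = 90.00°
∠(j0.038 + 0.37) = arctan(0.038/0.37) = 5.86°
∠L(j0.038) = 90.00° − 5.86° = 84.14°

84°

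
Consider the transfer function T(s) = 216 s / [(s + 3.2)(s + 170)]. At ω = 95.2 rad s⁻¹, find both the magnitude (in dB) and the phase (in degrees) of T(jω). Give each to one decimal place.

|T| = 0.9 dB, ∠T = -27.3 deg

|j95.2| = 95.2
|j95.2 + 3.2| = √(95.2² + 3.2²) = 95.25
|j95.2 + 170| = √(95.2² + 170²) = 194.8
|T(j95.2)| = 216 × 95.2 / (95.25 × 194.8) = 1.108
20 log₁₀(1.108) = 0.89 dB
∠(j95.2) = 90.00°
∠(j95.2 + 3.2) = arctan(95.2/3.2) = 88.07°
∠(j95.2 + 170) = arctan(95.2/170) = 29.25°
∠T(j95.2) = 90.00° − (88.07° + 29.25°) = -27.32°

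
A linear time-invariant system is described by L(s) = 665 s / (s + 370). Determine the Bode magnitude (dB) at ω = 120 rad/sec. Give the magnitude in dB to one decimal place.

|j120| = 120
|j120 + 370| = √(120² + 370²) = 389
|L(j120)| = 665 × 120 / 389 = 205.16
20 log₁₀(205.16) = 46.24 dB

46.2 dB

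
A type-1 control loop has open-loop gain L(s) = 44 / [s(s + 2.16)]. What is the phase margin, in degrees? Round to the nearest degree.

Gain crossover: |L(jω)| = 1 at ω ≈ 6.46 rad/s.
∠L(j6.46) = −90° − arctan(6.46/2.16) ≈ -161.51°
PM = 180° + (-161.51°) = 18.49°

18°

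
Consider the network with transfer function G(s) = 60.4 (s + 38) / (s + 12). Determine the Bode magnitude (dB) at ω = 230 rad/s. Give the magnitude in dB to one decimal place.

|j230 + 38| = √(230² + 38²) = 233.1
|j230 + 12| = √(230² + 12²) = 230.3
|G(j230)| = 60.4 × 233.1 / 230.3 = 61.136
20 log₁₀(61.136) = 35.73 dB

35.7 dB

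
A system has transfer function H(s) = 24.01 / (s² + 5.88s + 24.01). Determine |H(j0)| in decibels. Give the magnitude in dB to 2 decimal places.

H(0) = 24.01 / 24.01 = 1
20 log₁₀(1) = 0.000 dB

0.00 dB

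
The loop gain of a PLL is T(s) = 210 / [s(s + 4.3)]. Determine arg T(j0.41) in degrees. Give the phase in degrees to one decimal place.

∠(j0.41 + 4.3) = arctan(0.41/4.3) = 5.45°
∠(j0.41) = 90.00°
∠T(j0.41) = − (5.45° + 90.00°) = -95.45°

-95.4°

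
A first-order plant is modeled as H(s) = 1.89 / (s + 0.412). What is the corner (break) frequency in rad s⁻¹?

0.412 rad s⁻¹

The single real pole at s = −0.412 gives a corner at ω = 0.412 rad s⁻¹.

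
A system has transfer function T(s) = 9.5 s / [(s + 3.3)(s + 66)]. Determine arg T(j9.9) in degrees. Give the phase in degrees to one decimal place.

9.9°

∠(j9.9) = 90.00°
∠(j9.9 + 3.3) = arctan(9.9/3.3) = 71.57°
∠(j9.9 + 66) = arctan(9.9/66) = 8.53°
∠T(j9.9) = 90.00° − (71.57° + 8.53°) = 9.90°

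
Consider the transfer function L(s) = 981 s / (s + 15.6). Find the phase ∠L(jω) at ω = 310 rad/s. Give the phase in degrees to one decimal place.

∠(j310) = 90.00°
∠(j310 + 15.6) = arctan(310/15.6) = 87.12°
∠L(j310) = 90.00° − 87.12° = 2.88°

2.9°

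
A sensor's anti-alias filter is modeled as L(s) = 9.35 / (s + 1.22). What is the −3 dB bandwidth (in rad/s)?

1.22 rad/s

For a single-pole low-pass, the −3 dB point is at the pole: ω = 1.22 rad/s.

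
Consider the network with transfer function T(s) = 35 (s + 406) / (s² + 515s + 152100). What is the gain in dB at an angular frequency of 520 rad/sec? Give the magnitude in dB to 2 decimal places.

|j520 + 406| = √(520² + 406²) = 659.7
|(j520)² + 515(j520) + 152100| = |-1.183e+05 + j2.678e+05| = 2.928e+05
|T(j520)| = 35 × 659.7 / 2.928e+05 = 0.07887
20 log₁₀(0.07887) = -22.062 dB

-22.06 dB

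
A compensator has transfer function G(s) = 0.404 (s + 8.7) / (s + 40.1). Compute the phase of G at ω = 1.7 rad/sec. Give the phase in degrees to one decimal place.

∠(j1.7 + 8.7) = arctan(1.7/8.7) = 11.06°
∠(j1.7 + 40.1) = arctan(1.7/40.1) = 2.43°
∠G(j1.7) = 11.06° − 2.43° = 8.63°

8.6°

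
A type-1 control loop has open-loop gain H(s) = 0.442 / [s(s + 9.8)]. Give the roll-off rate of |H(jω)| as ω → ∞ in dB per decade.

-40 dB/decade

With 0 zeros and 2 poles, the high-frequency asymptotic slope is 20 × (0 − 2) = -40 dB/decade.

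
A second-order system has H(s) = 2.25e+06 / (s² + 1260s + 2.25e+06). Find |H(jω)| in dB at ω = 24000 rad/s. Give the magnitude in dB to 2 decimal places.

-48.14 dB

|(j24000)² + 1260(j24000) + 2.25e+06| = |-5.7375e+08 + j3.024e+07| = 5.745e+08
|H(j24000)| = 2.25e+06 / 5.745e+08 = 0.0039161
20 log₁₀(0.0039161) = -48.143 dB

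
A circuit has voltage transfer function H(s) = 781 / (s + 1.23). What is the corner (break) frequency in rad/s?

The single real pole at s = −1.23 gives a corner at ω = 1.23 rad/s.

1.23 rad/s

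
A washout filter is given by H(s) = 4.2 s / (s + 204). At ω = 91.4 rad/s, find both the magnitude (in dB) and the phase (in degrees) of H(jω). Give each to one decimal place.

|j91.4| = 91.4
|j91.4 + 204| = √(91.4² + 204²) = 223.5
|H(j91.4)| = 4.2 × 91.4 / 223.5 = 1.7173
20 log₁₀(1.7173) = 4.70 dB
∠(j91.4) = 90.00°
∠(j91.4 + 204) = arctan(91.4/204) = 24.13°
∠H(j91.4) = 90.00° − 24.13° = 65.87°

|H| = 4.7 dB, ∠H = 65.9°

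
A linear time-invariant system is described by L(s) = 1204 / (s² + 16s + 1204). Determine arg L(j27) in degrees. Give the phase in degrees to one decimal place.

∠[(j27)² + 16(j27) + 1204] = ∠[475 + j432] = 42.29°
∠L(j27) = −42.29° = -42.29°

-42.3 deg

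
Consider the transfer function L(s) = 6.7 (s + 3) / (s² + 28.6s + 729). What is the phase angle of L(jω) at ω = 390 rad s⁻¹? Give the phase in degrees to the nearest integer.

∠(j390 + 3) = arctan(390/3) = 89.56°
∠[(j390)² + 28.6(j390) + 729] = ∠[-1.5137e+05 + j11154] = 175.79°
∠L(j390) = 89.56° − 175.79° = -86.23°

-86 deg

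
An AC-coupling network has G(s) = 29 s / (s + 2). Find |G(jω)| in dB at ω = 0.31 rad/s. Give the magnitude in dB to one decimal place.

13.0 dB

|j0.31| = 0.31
|j0.31 + 2| = √(0.31² + 2²) = 2.024
|G(j0.31)| = 29 × 0.31 / 2.024 = 4.442
20 log₁₀(4.442) = 12.95 dB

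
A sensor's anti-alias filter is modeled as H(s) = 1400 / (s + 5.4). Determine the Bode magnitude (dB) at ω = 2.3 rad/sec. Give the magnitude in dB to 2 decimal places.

|j2.3 + 5.4| = √(2.3² + 5.4²) = 5.869
|H(j2.3)| = 1400 / 5.869 = 238.52
20 log₁₀(238.52) = 47.551 dB

47.55 dB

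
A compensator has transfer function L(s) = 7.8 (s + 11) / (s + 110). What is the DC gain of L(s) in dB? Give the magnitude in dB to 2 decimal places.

-2.16 dB

L(0) = 7.8 × 11 / 110 = 0.78
20 log₁₀(0.78) = -2.158 dB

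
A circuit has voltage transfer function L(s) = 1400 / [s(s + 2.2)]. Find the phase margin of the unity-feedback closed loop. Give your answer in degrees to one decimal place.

3.4 deg

Gain crossover: |L(jω)| = 1 at ω ≈ 37.4 rad s⁻¹.
∠L(j37.4) = −90° − arctan(37.4/2.2) ≈ -176.63°
PM = 180° + (-176.63°) = 3.37°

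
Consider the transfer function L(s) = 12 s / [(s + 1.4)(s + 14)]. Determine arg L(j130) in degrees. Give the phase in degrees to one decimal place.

-83.2°

∠(j130) = 90.00°
∠(j130 + 1.4) = arctan(130/1.4) = 89.38°
∠(j130 + 14) = arctan(130/14) = 83.85°
∠L(j130) = 90.00° − (89.38° + 83.85°) = -83.24°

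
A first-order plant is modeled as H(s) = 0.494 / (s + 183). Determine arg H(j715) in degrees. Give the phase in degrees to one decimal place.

∠(j715 + 183) = arctan(715/183) = 75.64°
∠H(j715) = −75.64° = -75.64°

-75.6°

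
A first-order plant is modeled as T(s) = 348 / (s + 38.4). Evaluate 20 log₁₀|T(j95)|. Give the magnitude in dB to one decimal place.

10.6 dB

|j95 + 38.4| = √(95² + 38.4²) = 102.5
|T(j95)| = 348 / 102.5 = 3.3962
20 log₁₀(3.3962) = 10.62 dB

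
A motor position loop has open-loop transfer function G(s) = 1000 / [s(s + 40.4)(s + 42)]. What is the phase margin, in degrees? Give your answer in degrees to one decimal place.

Gain crossover: |G(jω)| = 1 at ω ≈ 0.589 rad/s.
∠G(j0.589) = −90° − arctan(0.589/40.4) − arctan(0.589/42) ≈ -91.64°
PM = 180° + (-91.64°) = 88.36°

88.4°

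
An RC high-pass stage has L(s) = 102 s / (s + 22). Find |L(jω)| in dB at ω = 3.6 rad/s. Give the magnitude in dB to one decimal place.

24.3 dB

|j3.6| = 3.6
|j3.6 + 22| = √(3.6² + 22²) = 22.29
|L(j3.6)| = 102 × 3.6 / 22.29 = 16.472
20 log₁₀(16.472) = 24.33 dB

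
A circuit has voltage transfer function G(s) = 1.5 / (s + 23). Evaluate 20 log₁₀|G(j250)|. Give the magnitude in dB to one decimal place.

|j250 + 23| = √(250² + 23²) = 251.1
|G(j250)| = 1.5 / 251.1 = 0.0059748
20 log₁₀(0.0059748) = -44.47 dB

-44.5 dB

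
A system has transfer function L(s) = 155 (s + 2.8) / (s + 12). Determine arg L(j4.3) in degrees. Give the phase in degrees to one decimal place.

∠(j4.3 + 2.8) = arctan(4.3/2.8) = 56.93°
∠(j4.3 + 12) = arctan(4.3/12) = 19.71°
∠L(j4.3) = 56.93° − 19.71° = 37.22°

37.2°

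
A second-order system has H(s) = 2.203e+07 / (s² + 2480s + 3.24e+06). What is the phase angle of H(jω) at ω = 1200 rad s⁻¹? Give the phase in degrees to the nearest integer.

∠[(j1200)² + 2480(j1200) + 3.24e+06] = ∠[1.8e+06 + j2.976e+06] = 58.83°
∠H(j1200) = −58.83° = -58.83°

-59°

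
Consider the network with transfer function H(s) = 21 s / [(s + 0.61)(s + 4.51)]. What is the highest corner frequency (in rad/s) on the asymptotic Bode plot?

Break frequencies occur at each pole and zero magnitude: 0.61 rad/s, 4.51 rad/s.
The highest is 4.51 rad/s.

4.51 rad/s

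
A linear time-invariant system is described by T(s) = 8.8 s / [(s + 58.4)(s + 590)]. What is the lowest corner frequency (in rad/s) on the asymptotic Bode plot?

Break frequencies occur at each pole and zero magnitude: 58.4 rad/s, 590 rad/s.
The lowest is 58.4 rad/s.

58.4 rad/s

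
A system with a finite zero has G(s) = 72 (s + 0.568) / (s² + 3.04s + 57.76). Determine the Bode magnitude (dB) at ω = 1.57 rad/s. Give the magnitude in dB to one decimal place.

6.7 dB

|j1.57 + 0.568| = √(1.57² + 0.568²) = 1.67
|(j1.57)² + 3.04(j1.57) + 57.76| = |55.295 + j4.7728| = 55.5
|G(j1.57)| = 72 × 1.67 / 55.5 = 2.1659
20 log₁₀(2.1659) = 6.71 dB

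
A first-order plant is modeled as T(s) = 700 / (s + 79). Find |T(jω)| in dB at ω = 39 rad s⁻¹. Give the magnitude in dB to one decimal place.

18.0 dB

|j39 + 79| = √(39² + 79²) = 88.1
|T(j39)| = 700 / 88.1 = 7.9453
20 log₁₀(7.9453) = 18.00 dB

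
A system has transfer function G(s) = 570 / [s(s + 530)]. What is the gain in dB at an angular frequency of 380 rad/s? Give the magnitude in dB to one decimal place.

|j380 + 530| = √(380² + 530²) = 652.2
|j380| = 380
|G(j380)| = 570 / (652.2 × 380) = 0.0023001
20 log₁₀(0.0023001) = -52.77 dB

-52.8 dB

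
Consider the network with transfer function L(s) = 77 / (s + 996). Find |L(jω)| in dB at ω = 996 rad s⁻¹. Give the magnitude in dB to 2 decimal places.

|j996 + 996| = √(996² + 996²) = 1409
|L(j996)| = 77 / 1409 = 0.054666
20 log₁₀(0.054666) = -25.246 dB

-25.25 dB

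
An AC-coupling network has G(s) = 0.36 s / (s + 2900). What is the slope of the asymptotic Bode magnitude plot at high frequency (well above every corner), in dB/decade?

0 dB/decade

With 1 zero and 1 pole, the high-frequency asymptotic slope is 20 × (1 − 1) = 0 dB/decade.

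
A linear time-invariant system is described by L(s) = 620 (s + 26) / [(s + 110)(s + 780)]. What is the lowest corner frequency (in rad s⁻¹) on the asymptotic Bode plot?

Break frequencies occur at each pole and zero magnitude: 26 rad s⁻¹, 110 rad s⁻¹, 780 rad s⁻¹.
The lowest is 26 rad s⁻¹.

26 rad s⁻¹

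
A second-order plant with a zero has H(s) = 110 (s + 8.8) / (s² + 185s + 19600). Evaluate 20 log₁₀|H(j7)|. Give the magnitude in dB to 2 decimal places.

-24.00 dB

|j7 + 8.8| = √(7² + 8.8²) = 11.24
|(j7)² + 185(j7) + 19600| = |19551 + j1295| = 1.959e+04
|H(j7)| = 110 × 11.24 / 1.959e+04 = 0.063127
20 log₁₀(0.063127) = -23.996 dB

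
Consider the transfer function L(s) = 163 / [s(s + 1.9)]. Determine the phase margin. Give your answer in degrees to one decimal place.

8.5°

Gain crossover: |L(jω)| = 1 at ω ≈ 12.7 rad/s.
∠L(j12.7) = −90° − arctan(12.7/1.9) ≈ -171.49°
PM = 180° + (-171.49°) = 8.51°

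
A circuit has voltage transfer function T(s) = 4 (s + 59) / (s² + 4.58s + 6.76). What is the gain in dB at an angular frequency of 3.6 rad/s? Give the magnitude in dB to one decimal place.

|j3.6 + 59| = √(3.6² + 59²) = 59.11
|(j3.6)² + 4.58(j3.6) + 6.76| = |-6.2 + j16.488| = 17.62
|T(j3.6)| = 4 × 59.11 / 17.62 = 13.422
20 log₁₀(13.422) = 22.56 dB

22.6 dB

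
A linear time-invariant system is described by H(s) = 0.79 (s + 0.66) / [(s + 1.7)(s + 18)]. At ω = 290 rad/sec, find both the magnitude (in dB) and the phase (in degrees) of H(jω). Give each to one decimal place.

|H| = -51.3 dB, ∠H = -86.2°

|j290 + 0.66| = √(290² + 0.66²) = 290
|j290 + 1.7| = √(290² + 1.7²) = 290
|j290 + 18| = √(290² + 18²) = 290.6
|H(j290)| = 0.79 × 290 / (290 × 290.6) = 0.0027189
20 log₁₀(0.0027189) = -51.31 dB
∠(j290 + 0.66) = arctan(290/0.66) = 89.87°
∠(j290 + 1.7) = arctan(290/1.7) = 89.66°
∠(j290 + 18) = arctan(290/18) = 86.45°
∠H(j290) = 89.87° − (89.66° + 86.45°) = -86.24°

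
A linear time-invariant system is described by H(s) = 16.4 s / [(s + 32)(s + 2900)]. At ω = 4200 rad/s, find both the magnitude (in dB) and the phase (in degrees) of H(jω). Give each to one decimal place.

|H| = -49.9 dB, ∠H = -54.9°

|j4200| = 4200
|j4200 + 32| = √(4200² + 32²) = 4200
|j4200 + 2900| = √(4200² + 2900²) = 5104
|H(j4200)| = 16.4 × 4200 / (4200 × 5104) = 0.0032131
20 log₁₀(0.0032131) = -49.86 dB
∠(j4200) = 90.00°
∠(j4200 + 32) = arctan(4200/32) = 89.56°
∠(j4200 + 2900) = arctan(4200/2900) = 55.38°
∠H(j4200) = 90.00° − (89.56° + 55.38°) = -54.94°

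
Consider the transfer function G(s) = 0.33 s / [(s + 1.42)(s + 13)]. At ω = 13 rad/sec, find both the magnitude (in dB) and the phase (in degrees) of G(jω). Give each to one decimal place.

|j13| = 13
|j13 + 1.42| = √(13² + 1.42²) = 13.08
|j13 + 13| = √(13² + 13²) = 18.38
|G(j13)| = 0.33 × 13 / (13.08 × 18.38) = 0.017844
20 log₁₀(0.017844) = -34.97 dB
∠(j13) = 90.00°
∠(j13 + 1.42) = arctan(13/1.42) = 83.77°
∠(j13 + 13) = arctan(13/13) = 45.00°
∠G(j13) = 90.00° − (83.77° + 45.00°) = -38.77°

|G| = -35.0 dB, ∠G = -38.8°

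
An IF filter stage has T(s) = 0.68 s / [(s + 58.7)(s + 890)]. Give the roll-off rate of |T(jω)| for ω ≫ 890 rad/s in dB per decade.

-20 dB/decade

With 1 zero and 2 poles, the high-frequency asymptotic slope is 20 × (1 − 2) = -20 dB/decade.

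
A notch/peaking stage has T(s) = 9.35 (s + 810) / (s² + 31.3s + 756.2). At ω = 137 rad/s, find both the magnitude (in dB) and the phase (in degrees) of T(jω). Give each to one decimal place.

|j137 + 810| = √(137² + 810²) = 821.5
|(j137)² + 31.3(j137) + 756.2| = |-18013 + j4288.1| = 1.852e+04
|T(j137)| = 9.35 × 821.5 / 1.852e+04 = 0.41483
20 log₁₀(0.41483) = -7.64 dB
∠(j137 + 810) = arctan(137/810) = 9.60°
∠[(j137)² + 31.3(j137) + 756.2] = ∠[-18013 + j4288.1] = 166.61°
∠T(j137) = 9.60° − 166.61° = -157.01°

|T| = -7.6 dB, ∠T = -157.0°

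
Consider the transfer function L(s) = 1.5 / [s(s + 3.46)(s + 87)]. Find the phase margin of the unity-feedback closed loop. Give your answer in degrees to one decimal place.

89.9 deg

Gain crossover: |L(jω)| = 1 at ω ≈ 0.00498 rad/sec.
∠L(j0.00498) = −90° − arctan(0.00498/3.46) − arctan(0.00498/87) ≈ -90.09°
PM = 180° + (-90.09°) = 89.91°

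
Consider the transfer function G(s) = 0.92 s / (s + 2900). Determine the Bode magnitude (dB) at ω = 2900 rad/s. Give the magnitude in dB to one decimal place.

|j2900| = 2900
|j2900 + 2900| = √(2900² + 2900²) = 4101
|G(j2900)| = 0.92 × 2900 / 4101 = 0.65054
20 log₁₀(0.65054) = -3.73 dB

-3.7 dB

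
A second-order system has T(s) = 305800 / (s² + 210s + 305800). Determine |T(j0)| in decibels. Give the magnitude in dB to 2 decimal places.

0.00 dB

T(0) = 305800 / 305800 = 1
20 log₁₀(1) = 0.000 dB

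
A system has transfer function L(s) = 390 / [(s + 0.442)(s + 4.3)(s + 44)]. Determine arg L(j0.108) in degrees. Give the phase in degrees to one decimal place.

∠(j0.108 + 0.442) = arctan(0.108/0.442) = 13.73°
∠(j0.108 + 4.3) = arctan(0.108/4.3) = 1.44°
∠(j0.108 + 44) = arctan(0.108/44) = 0.14°
∠L(j0.108) = − (13.73° + 1.44° + 0.14°) = -15.31°

-15.3 deg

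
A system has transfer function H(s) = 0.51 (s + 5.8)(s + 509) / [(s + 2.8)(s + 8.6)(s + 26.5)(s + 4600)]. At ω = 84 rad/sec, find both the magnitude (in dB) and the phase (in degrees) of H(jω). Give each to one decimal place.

|j84 + 5.8| = √(84² + 5.8²) = 84.2
|j84 + 509| = √(84² + 509²) = 515.9
|j84 + 2.8| = √(84² + 2.8²) = 84.05
|j84 + 8.6| = √(84² + 8.6²) = 84.44
|j84 + 26.5| = √(84² + 26.5²) = 88.08
|j84 + 4600| = √(84² + 4600²) = 4601
|H(j84)| = 0.51 × 84.2 × 515.9 / (84.05 × 84.44 × 88.08 × 4601) = 7.703e-06
20 log₁₀(7.703e-06) = -102.27 dB
∠(j84 + 5.8) = arctan(84/5.8) = 86.05°
∠(j84 + 509) = arctan(84/509) = 9.37°
∠(j84 + 2.8) = arctan(84/2.8) = 88.09°
∠(j84 + 8.6) = arctan(84/8.6) = 84.15°
∠(j84 + 26.5) = arctan(84/26.5) = 72.49°
∠(j84 + 4600) = arctan(84/4600) = 1.05°
∠H(j84) = 86.05° + 9.37° − (88.09° + 84.15° + 72.49° + 1.05°) = -150.36°

|H| = -102.3 dB, ∠H = -150.4 deg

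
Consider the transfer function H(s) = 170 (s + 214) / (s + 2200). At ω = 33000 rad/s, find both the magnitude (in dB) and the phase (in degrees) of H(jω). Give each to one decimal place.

|j33000 + 214| = √(33000² + 214²) = 3.3e+04
|j33000 + 2200| = √(33000² + 2200²) = 3.307e+04
|H(j33000)| = 170 × 3.3e+04 / 3.307e+04 = 169.63
20 log₁₀(169.63) = 44.59 dB
∠(j33000 + 214) = arctan(33000/214) = 89.63°
∠(j33000 + 2200) = arctan(33000/2200) = 86.19°
∠H(j33000) = 89.63° − 86.19° = 3.44°

|H| = 44.6 dB, ∠H = 3.4°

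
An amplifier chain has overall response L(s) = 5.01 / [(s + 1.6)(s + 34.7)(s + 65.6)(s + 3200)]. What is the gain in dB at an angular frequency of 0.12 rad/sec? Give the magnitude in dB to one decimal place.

|j0.12 + 1.6| = √(0.12² + 1.6²) = 1.604
|j0.12 + 34.7| = √(0.12² + 34.7²) = 34.7
|j0.12 + 65.6| = √(0.12² + 65.6²) = 65.6
|j0.12 + 3200| = √(0.12² + 3200²) = 3200
|L(j0.12)| = 5.01 / (1.604 × 34.7 × 65.6 × 3200) = 4.2866e-07
20 log₁₀(4.2866e-07) = -127.36 dB

-127.4 dB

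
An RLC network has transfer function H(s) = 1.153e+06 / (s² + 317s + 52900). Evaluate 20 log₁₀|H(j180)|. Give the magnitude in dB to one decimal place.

|(j180)² + 317(j180) + 52900| = |20500 + j57060| = 6.063e+04
|H(j180)| = 1.153e+06 / 6.063e+04 = 19.017
20 log₁₀(19.017) = 25.58 dB

25.6 dB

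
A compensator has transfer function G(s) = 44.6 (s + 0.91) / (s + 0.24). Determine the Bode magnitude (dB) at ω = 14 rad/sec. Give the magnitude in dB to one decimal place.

33.0 dB

|j14 + 0.91| = √(14² + 0.91²) = 14.03
|j14 + 0.24| = √(14² + 0.24²) = 14
|G(j14)| = 44.6 × 14.03 / 14 = 44.688
20 log₁₀(44.688) = 33.00 dB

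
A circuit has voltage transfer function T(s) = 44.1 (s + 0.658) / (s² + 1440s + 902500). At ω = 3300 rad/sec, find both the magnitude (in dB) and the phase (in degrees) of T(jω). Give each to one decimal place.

|j3300 + 0.658| = √(3300² + 0.658²) = 3300
|(j3300)² + 1440(j3300) + 902500| = |-9.9875e+06 + j4.752e+06| = 1.106e+07
|T(j3300)| = 44.1 × 3300 / 1.106e+07 = 0.013158
20 log₁₀(0.013158) = -37.62 dB
∠(j3300 + 0.658) = arctan(3300/0.658) = 89.99°
∠[(j3300)² + 1440(j3300) + 902500] = ∠[-9.9875e+06 + j4.752e+06] = 154.56°
∠T(j3300) = 89.99° − 154.56° = -64.57°

|T| = -37.6 dB, ∠T = -64.6 deg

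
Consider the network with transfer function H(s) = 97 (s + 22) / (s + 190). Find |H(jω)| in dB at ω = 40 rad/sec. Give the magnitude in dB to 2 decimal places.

27.16 dB

|j40 + 22| = √(40² + 22²) = 45.65
|j40 + 190| = √(40² + 190²) = 194.2
|H(j40)| = 97 × 45.65 / 194.2 = 22.806
20 log₁₀(22.806) = 27.161 dB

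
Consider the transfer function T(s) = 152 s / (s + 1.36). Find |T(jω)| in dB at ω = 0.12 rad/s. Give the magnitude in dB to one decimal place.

|j0.12| = 0.12
|j0.12 + 1.36| = √(0.12² + 1.36²) = 1.365
|T(j0.12)| = 152 × 0.12 / 1.365 = 13.36
20 log₁₀(13.36) = 22.52 dB

22.5 dB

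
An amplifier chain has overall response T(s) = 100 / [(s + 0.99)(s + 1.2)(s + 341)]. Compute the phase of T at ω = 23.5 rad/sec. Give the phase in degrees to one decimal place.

-178.6°

∠(j23.5 + 0.99) = arctan(23.5/0.99) = 87.59°
∠(j23.5 + 1.2) = arctan(23.5/1.2) = 87.08°
∠(j23.5 + 341) = arctan(23.5/341) = 3.94°
∠T(j23.5) = − (87.59° + 87.08° + 3.94°) = -178.61°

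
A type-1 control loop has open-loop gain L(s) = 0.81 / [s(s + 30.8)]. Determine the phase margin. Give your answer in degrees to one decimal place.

90.0 deg

Gain crossover: |L(jω)| = 1 at ω ≈ 0.0263 rad/s.
∠L(j0.0263) = −90° − arctan(0.0263/30.8) ≈ -90.05°
PM = 180° + (-90.05°) = 89.95°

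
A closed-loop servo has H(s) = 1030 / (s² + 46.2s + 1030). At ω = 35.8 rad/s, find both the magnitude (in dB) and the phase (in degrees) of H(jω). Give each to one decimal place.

|H| = -4.2 dB, ∠H = -98.7 deg

|(j35.8)² + 46.2(j35.8) + 1030| = |-251.64 + j1654| = 1673
|H(j35.8)| = 1030 / 1673 = 0.61566
20 log₁₀(0.61566) = -4.21 dB
∠[(j35.8)² + 46.2(j35.8) + 1030] = ∠[-251.64 + j1654] = 98.65°
∠H(j35.8) = −98.65° = -98.65°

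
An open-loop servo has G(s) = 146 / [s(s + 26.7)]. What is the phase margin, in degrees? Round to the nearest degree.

79°

Gain crossover: |G(jω)| = 1 at ω ≈ 5.36 rad s⁻¹.
∠G(j5.36) = −90° − arctan(5.36/26.7) ≈ -101.35°
PM = 180° + (-101.35°) = 78.65°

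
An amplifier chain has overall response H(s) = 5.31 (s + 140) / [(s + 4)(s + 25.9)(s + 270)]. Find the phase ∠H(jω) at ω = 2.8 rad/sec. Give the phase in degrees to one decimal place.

∠(j2.8 + 140) = arctan(2.8/140) = 1.15°
∠(j2.8 + 4) = arctan(2.8/4) = 34.99°
∠(j2.8 + 25.9) = arctan(2.8/25.9) = 6.17°
∠(j2.8 + 270) = arctan(2.8/270) = 0.59°
∠H(j2.8) = 1.15° − (34.99° + 6.17° + 0.59°) = -40.61°

-40.6 deg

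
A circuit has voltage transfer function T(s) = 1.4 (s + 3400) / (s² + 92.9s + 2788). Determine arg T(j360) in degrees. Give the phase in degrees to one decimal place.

∠(j360 + 3400) = arctan(360/3400) = 6.04°
∠[(j360)² + 92.9(j360) + 2788] = ∠[-1.2681e+05 + j33444] = 165.23°
∠T(j360) = 6.04° − 165.23° = -159.18°

-159.2°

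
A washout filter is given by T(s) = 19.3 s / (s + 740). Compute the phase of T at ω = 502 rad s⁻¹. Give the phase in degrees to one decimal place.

∠(j502) = 90.00°
∠(j502 + 740) = arctan(502/740) = 34.15°
∠T(j502) = 90.00° − 34.15° = 55.85°

55.8°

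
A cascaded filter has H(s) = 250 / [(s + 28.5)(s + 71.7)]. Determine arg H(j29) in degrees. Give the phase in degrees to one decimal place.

-67.5°

∠(j29 + 28.5) = arctan(29/28.5) = 45.50°
∠(j29 + 71.7) = arctan(29/71.7) = 22.02°
∠H(j29) = − (45.50° + 22.02°) = -67.52°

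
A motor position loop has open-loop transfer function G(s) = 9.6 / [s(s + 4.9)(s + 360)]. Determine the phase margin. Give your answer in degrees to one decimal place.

Gain crossover: |G(jω)| = 1 at ω ≈ 0.00544 rad/s.
∠G(j0.00544) = −90° − arctan(0.00544/4.9) − arctan(0.00544/360) ≈ -90.06°
PM = 180° + (-90.06°) = 89.94°

89.9°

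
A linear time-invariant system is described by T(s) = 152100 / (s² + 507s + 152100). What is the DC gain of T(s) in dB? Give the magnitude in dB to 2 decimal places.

0.00 dB

T(0) = 152100 / 152100 = 1
20 log₁₀(1) = 0.000 dB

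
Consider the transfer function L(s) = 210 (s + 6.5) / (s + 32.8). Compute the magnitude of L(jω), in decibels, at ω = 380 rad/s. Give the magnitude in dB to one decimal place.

|j380 + 6.5| = √(380² + 6.5²) = 380.1
|j380 + 32.8| = √(380² + 32.8²) = 381.4
|L(j380)| = 210 × 380.1 / 381.4 = 209.25
20 log₁₀(209.25) = 46.41 dB

46.4 dB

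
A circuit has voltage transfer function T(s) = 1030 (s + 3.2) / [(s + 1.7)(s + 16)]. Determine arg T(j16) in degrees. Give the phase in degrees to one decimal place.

-50.2 deg

∠(j16 + 3.2) = arctan(16/3.2) = 78.69°
∠(j16 + 1.7) = arctan(16/1.7) = 83.94°
∠(j16 + 16) = arctan(16/16) = 45.00°
∠T(j16) = 78.69° − (83.94° + 45.00°) = -50.25°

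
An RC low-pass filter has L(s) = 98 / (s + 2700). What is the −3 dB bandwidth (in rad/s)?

For a single-pole low-pass, the −3 dB point is at the pole: ω = 2700 rad/s.

2700 rad/s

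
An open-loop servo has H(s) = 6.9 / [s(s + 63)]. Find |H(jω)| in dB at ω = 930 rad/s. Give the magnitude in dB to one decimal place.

|j930 + 63| = √(930² + 63²) = 932.1
|j930| = 930
|H(j930)| = 6.9 / (932.1 × 930) = 7.9596e-06
20 log₁₀(7.9596e-06) = -101.98 dB

-102.0 dB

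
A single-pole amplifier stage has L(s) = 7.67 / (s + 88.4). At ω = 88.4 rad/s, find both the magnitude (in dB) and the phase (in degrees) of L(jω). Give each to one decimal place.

|j88.4 + 88.4| = √(88.4² + 88.4²) = 125
|L(j88.4)| = 7.67 / 125 = 0.061352
20 log₁₀(0.061352) = -24.24 dB
∠(j88.4 + 88.4) = arctan(88.4/88.4) = 45.00°
∠L(j88.4) = −45.00° = -45.00°

|L| = -24.2 dB, ∠L = -45.0°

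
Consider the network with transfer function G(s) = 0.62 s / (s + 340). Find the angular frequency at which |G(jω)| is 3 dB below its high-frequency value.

For a single-pole high-pass, the −3 dB point is at the pole: ω = 340 rad/s.

340 rad/s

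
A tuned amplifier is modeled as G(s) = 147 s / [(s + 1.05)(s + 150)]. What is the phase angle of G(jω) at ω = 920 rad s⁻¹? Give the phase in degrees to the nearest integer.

∠(j920) = 90.00°
∠(j920 + 1.05) = arctan(920/1.05) = 89.93°
∠(j920 + 150) = arctan(920/150) = 80.74°
∠G(j920) = 90.00° − (89.93° + 80.74°) = -80.67°

-81°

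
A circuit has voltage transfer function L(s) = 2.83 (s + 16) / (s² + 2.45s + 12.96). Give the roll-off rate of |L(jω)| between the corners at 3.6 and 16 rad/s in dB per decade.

-40 dB/decade

In this band the factors already past their corner are: complex pole pair at ωₙ ≈ 3.6; net slope = -40 dB/decade.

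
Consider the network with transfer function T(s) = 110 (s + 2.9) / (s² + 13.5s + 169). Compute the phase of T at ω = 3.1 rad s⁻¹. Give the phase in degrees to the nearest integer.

32°

∠(j3.1 + 2.9) = arctan(3.1/2.9) = 46.91°
∠[(j3.1)² + 13.5(j3.1) + 169] = ∠[159.39 + j41.85] = 14.71°
∠T(j3.1) = 46.91° − 14.71° = 32.20°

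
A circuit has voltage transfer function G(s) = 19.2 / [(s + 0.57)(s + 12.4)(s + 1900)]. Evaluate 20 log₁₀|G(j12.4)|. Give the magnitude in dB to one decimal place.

|j12.4 + 0.57| = √(12.4² + 0.57²) = 12.41
|j12.4 + 12.4| = √(12.4² + 12.4²) = 17.54
|j12.4 + 1900| = √(12.4² + 1900²) = 1900
|G(j12.4)| = 19.2 / (12.41 × 17.54 × 1900) = 4.6422e-05
20 log₁₀(4.6422e-05) = -86.67 dB

-86.7 dB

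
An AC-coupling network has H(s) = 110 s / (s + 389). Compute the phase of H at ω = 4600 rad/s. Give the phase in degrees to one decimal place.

∠(j4600) = 90.00°
∠(j4600 + 389) = arctan(4600/389) = 85.17°
∠H(j4600) = 90.00° − 85.17° = 4.83°

4.8°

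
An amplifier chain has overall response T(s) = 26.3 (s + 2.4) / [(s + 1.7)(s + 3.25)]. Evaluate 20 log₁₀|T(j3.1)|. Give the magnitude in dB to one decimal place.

16.2 dB

|j3.1 + 2.4| = √(3.1² + 2.4²) = 3.92
|j3.1 + 1.7| = √(3.1² + 1.7²) = 3.536
|j3.1 + 3.25| = √(3.1² + 3.25²) = 4.491
|T(j3.1)| = 26.3 × 3.92 / (3.536 × 4.491) = 6.4932
20 log₁₀(6.4932) = 16.25 dB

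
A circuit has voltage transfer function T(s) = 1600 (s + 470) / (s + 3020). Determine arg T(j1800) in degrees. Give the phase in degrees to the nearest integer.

45°

∠(j1800 + 470) = arctan(1800/470) = 75.37°
∠(j1800 + 3020) = arctan(1800/3020) = 30.80°
∠T(j1800) = 75.37° − 30.80° = 44.57°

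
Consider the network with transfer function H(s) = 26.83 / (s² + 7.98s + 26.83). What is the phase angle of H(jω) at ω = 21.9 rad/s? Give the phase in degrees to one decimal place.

-158.9 deg

∠[(j21.9)² + 7.98(j21.9) + 26.83] = ∠[-452.78 + j174.76] = 158.89°
∠H(j21.9) = −158.89° = -158.89°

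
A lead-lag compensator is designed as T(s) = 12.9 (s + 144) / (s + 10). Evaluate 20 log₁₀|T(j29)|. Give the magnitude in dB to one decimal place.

|j29 + 144| = √(29² + 144²) = 146.9
|j29 + 10| = √(29² + 10²) = 30.68
|T(j29)| = 12.9 × 146.9 / 30.68 = 61.772
20 log₁₀(61.772) = 35.82 dB

35.8 dB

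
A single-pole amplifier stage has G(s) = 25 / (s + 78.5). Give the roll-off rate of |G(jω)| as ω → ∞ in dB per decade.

With 0 zeros and 1 pole, the high-frequency asymptotic slope is 20 × (0 − 1) = -20 dB/decade.

-20 dB/decade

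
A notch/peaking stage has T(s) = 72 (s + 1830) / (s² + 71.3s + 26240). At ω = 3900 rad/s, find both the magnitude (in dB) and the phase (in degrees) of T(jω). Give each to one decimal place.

|j3900 + 1830| = √(3900² + 1830²) = 4308
|(j3900)² + 71.3(j3900) + 26240| = |-1.5184e+07 + j2.7807e+05| = 1.519e+07
|T(j3900)| = 72 × 4308 / 1.519e+07 = 0.020425
20 log₁₀(0.020425) = -33.80 dB
∠(j3900 + 1830) = arctan(3900/1830) = 64.86°
∠[(j3900)² + 71.3(j3900) + 26240] = ∠[-1.5184e+07 + j2.7807e+05] = 178.95°
∠T(j3900) = 64.86° − 178.95° = -114.09°

|T| = -33.8 dB, ∠T = -114.1 deg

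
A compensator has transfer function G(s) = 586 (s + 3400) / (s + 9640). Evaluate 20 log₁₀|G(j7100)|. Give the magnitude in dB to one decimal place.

51.7 dB

|j7100 + 3400| = √(7100² + 3400²) = 7872
|j7100 + 9640| = √(7100² + 9640²) = 1.197e+04
|G(j7100)| = 586 × 7872 / 1.197e+04 = 385.31
20 log₁₀(385.31) = 51.72 dB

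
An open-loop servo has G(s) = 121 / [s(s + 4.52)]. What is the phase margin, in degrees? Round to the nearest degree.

Gain crossover: |G(jω)| = 1 at ω ≈ 10.5 rad/s.
∠G(j10.5) = −90° − arctan(10.5/4.52) ≈ -156.80°
PM = 180° + (-156.80°) = 23.20°

23°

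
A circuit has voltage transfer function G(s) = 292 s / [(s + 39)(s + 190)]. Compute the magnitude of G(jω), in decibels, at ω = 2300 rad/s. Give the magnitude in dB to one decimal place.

|j2300| = 2300
|j2300 + 39| = √(2300² + 39²) = 2300
|j2300 + 190| = √(2300² + 190²) = 2308
|G(j2300)| = 292 × 2300 / (2300 × 2308) = 0.12651
20 log₁₀(0.12651) = -17.96 dB

-18.0 dB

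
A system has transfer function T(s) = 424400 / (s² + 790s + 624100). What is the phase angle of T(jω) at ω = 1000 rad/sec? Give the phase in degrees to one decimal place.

∠[(j1000)² + 790(j1000) + 624100] = ∠[-3.759e+05 + j7.9e+05] = 115.45°
∠T(j1000) = −115.45° = -115.45°

-115.4 deg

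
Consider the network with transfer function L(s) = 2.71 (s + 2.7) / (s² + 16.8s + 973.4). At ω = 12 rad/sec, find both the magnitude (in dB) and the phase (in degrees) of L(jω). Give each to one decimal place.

|L| = -28.2 dB, ∠L = 63.7°

|j12 + 2.7| = √(12² + 2.7²) = 12.3
|(j12)² + 16.8(j12) + 973.4| = |829.4 + j201.6| = 853.5
|L(j12)| = 2.71 × 12.3 / 853.5 = 0.039052
20 log₁₀(0.039052) = -28.17 dB
∠(j12 + 2.7) = arctan(12/2.7) = 77.32°
∠[(j12)² + 16.8(j12) + 973.4] = ∠[829.4 + j201.6] = 13.66°
∠L(j12) = 77.32° − 13.66° = 63.66°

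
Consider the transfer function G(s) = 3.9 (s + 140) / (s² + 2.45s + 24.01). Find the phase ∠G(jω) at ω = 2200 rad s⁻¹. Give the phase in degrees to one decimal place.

∠(j2200 + 140) = arctan(2200/140) = 86.36°
∠[(j2200)² + 2.45(j2200) + 24.01] = ∠[-4.84e+06 + j5390] = 179.94°
∠G(j2200) = 86.36° − 179.94° = -93.58°

-93.6°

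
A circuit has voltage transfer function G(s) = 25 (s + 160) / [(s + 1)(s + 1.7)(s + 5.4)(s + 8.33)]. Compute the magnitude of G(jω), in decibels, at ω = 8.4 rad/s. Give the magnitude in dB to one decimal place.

-6.6 dB

|j8.4 + 160| = √(8.4² + 160²) = 160.2
|j8.4 + 1| = √(8.4² + 1²) = 8.459
|j8.4 + 1.7| = √(8.4² + 1.7²) = 8.57
|j8.4 + 5.4| = √(8.4² + 5.4²) = 9.986
|j8.4 + 8.33| = √(8.4² + 8.33²) = 11.83
|G(j8.4)| = 25 × 160.2 / (8.459 × 8.57 × 9.986 × 11.83) = 0.46768
20 log₁₀(0.46768) = -6.60 dB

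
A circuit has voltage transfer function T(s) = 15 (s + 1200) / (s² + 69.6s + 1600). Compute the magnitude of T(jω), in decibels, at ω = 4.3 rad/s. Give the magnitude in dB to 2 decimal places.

|j4.3 + 1200| = √(4.3² + 1200²) = 1200
|(j4.3)² + 69.6(j4.3) + 1600| = |1581.5 + j299.28| = 1610
|T(j4.3)| = 15 × 1200 / 1610 = 11.183
20 log₁₀(11.183) = 20.971 dB

20.97 dB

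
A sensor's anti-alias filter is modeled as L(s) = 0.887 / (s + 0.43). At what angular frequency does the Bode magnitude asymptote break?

0.43 rad/s

The single real pole at s = −0.43 gives a corner at ω = 0.43 rad/s.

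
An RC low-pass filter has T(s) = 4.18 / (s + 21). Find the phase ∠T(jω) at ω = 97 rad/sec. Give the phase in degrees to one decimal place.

-77.8°

∠(j97 + 21) = arctan(97/21) = 77.78°
∠T(j97) = −77.78° = -77.78°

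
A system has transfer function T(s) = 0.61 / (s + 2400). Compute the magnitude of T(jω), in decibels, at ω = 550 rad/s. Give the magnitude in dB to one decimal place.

|j550 + 2400| = √(550² + 2400²) = 2462
|T(j550)| = 0.61 / 2462 = 0.00024774
20 log₁₀(0.00024774) = -72.12 dB

-72.1 dB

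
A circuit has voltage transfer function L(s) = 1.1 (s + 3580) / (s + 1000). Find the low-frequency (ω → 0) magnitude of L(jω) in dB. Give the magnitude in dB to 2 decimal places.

11.91 dB

L(0) = 1.1 × 3580 / 1000 = 3.938
20 log₁₀(3.938) = 11.906 dB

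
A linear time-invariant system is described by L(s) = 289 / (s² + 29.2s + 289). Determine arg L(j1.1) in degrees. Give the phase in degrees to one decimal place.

∠[(j1.1)² + 29.2(j1.1) + 289] = ∠[287.79 + j32.12] = 6.37°
∠L(j1.1) = −6.37° = -6.37°

-6.4°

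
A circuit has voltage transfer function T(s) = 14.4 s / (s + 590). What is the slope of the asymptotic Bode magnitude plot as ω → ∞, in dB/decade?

With 1 zero and 1 pole, the high-frequency asymptotic slope is 20 × (1 − 1) = 0 dB/decade.

0 dB/decade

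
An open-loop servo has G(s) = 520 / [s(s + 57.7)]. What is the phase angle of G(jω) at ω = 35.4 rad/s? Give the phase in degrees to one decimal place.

∠(j35.4 + 57.7) = arctan(35.4/57.7) = 31.53°
∠(j35.4) = 90.00°
∠G(j35.4) = − (31.53° + 90.00°) = -121.53°

-121.5°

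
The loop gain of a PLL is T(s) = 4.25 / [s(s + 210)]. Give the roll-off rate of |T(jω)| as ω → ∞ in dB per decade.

With 0 zeros and 2 poles, the high-frequency asymptotic slope is 20 × (0 − 2) = -40 dB/decade.

-40 dB/decade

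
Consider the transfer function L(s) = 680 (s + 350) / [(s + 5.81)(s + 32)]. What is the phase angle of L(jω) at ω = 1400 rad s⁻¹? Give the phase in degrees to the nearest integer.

-102°

∠(j1400 + 350) = arctan(1400/350) = 75.96°
∠(j1400 + 5.81) = arctan(1400/5.81) = 89.76°
∠(j1400 + 32) = arctan(1400/32) = 88.69°
∠L(j1400) = 75.96° − (89.76° + 88.69°) = -102.49°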